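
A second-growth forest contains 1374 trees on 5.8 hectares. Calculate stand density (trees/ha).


Formula: Stand Density = N_trees / Area_ha
Density = 1374 trees / 5.8 ha
Density = 237 trees/ha

237


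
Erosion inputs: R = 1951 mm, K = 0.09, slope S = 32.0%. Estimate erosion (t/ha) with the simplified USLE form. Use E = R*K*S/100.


Formula: E = R * K * S / 100  (simplified USLE)
R * K = 1951 * 0.09 = 175.59
E = 175.59 * 32.0 / 100 = 56.19 t/ha

56.19


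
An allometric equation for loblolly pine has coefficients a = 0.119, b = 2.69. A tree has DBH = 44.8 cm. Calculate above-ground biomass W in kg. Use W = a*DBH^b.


Formula: W = a * DBH^b  (allometric power law)
DBH^b = 44.8^2.69 = 27665.4576
W = 0.119 * 27665.4576 = 3292.2 kg

3292.2


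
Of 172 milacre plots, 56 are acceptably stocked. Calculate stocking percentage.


Formula: Stocking % = stocked plots / total plots * 100
Stocking = 56 / 172 * 100
Stocking = 0.3256 * 100 = 32.6%

32.6


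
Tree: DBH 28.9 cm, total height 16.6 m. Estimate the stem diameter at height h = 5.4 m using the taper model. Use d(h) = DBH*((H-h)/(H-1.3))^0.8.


Taper: d(h) = DBH * ((H - h) / (H - 1.3))^0.8
Numerator = H - h = 16.6 - 5.4 = 11.2 m
Denominator = H - 1.3 = 16.6 - 1.3 = 15.3 m
Ratio = 11.2 / 15.3 = 0.73203
d = 28.9 * 0.73203^0.8 = 22.5 cm

22.5


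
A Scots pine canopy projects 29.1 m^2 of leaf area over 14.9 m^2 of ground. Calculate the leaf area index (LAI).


Formula: LAI = total leaf area / ground area  (dimensionless)
LAI = 29.1 m^2 / 14.9 m^2
LAI = 1.95

1.95


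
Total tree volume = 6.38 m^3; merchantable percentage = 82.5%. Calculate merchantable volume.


Formula: MV = V_total * (merchantable_pct / 100)
Merchantable fraction = 82.5% / 100 = 0.825
MV = 6.38 m^3 * 0.825 = 5.264 m^3

5.264


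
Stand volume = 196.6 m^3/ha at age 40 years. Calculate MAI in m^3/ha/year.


Formula: MAI = Total Volume / Stand Age
MAI = 196.6 m^3/ha / 40 years
MAI = 4.92 m^3/ha/year

4.92


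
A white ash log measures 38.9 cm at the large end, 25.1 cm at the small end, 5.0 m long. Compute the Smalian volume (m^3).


Smalian: V = (A1 + A2)/2 * L,  A = pi*(D/200)^2
A1 = pi*(38.9/200)^2 = 0.118847 m^2
A2 = pi*(25.1/200)^2 = 0.049481 m^2
V = (0.118847+0.049481)/2*5.0 = 0.4208 m^3

0.4208


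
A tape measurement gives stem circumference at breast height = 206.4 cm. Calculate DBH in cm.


Formula: DBH = C / pi
DBH = 206.4 / pi
pi = 3.14159...
DBH = 65.7 cm

65.7


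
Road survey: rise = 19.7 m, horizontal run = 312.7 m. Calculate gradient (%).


Formula: Gradient = rise / run * 100
Gradient = 19.7 / 312.7 * 100 = 6.3%

6.3


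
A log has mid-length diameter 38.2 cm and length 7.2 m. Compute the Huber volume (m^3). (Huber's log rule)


Huber: V = Am * L,  Am = pi*(Dm/200)^2
Am = pi*(38.2/200)^2 = 0.114608 m^2
V = 0.114608*7.2 = 0.8252 m^3

0.8252


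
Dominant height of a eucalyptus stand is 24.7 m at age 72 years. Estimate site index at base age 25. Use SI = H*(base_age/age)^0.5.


Formula: SI = H_dom * (base_age / age)^0.5
Age ratio = 25 / 72 = 0.34722
sqrt(age_ratio) = 0.58926
SI = 24.7 * 0.58926 = 14.6 m

14.6


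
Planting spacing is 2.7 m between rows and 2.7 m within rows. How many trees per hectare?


Formula: TPH = 10000 m^2/ha / (spacing_x * spacing_y)
Area per tree = 2.7 m * 2.7 m = 7.29 m^2
TPH = 10000 / 7.29 = 1372 trees/ha

1372


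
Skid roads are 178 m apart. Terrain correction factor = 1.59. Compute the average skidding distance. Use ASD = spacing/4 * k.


Formula: ASD = (spacing / 4) * correction
Uncorrected distance = spacing / 4 = 178 / 4 = 44.5 m
ASD = 44.5 * 1.59 = 71 m

71


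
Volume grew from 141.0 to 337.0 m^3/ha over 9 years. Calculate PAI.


Formula: PAI = (V_T2 - V_T1) / (T2 - T1)
Volume increment = 337.0 - 141.0 = 196.0 m^3/ha
PAI = 196.0 / 9 = 21.78 m^3/ha/year

21.78


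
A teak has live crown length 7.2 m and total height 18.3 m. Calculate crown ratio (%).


Formula: Crown Ratio = (Crown Length / Total Height) * 100
CR = (7.2 m / 18.3 m) * 100
CR = 0.3934 * 100 = 39.3%

39.3


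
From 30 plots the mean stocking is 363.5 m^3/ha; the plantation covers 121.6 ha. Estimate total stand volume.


Formula: Total Volume = Mean Volume per ha * Total Area
Total Volume = 363.5 m^3/ha * 121.6 ha
Total Volume = 44202 m^3

44202


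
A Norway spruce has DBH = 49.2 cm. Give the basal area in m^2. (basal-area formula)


Formula: BA = pi * (DBH/2)^2 / 10000  (cm^2 to m^2)
Radius = DBH/2 = 49.2/2 = 24.6 cm
BA = pi * 24.6^2 / 10000
   = 1901.1662 cm^2 / 10000
   = 0.1901 m^2

0.1901


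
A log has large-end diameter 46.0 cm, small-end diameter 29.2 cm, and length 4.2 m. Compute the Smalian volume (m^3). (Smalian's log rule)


Smalian: V = (A1 + A2)/2 * L,  A = pi*(D/200)^2
A1 = pi*(46.0/200)^2 = 0.16619 m^2
A2 = pi*(29.2/200)^2 = 0.066966 m^2
V = (0.16619+0.066966)/2*4.2 = 0.4896 m^3

0.4896


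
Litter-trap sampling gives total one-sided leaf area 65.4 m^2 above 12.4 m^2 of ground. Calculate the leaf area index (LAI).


Formula: LAI = total leaf area / ground area  (dimensionless)
LAI = 65.4 m^2 / 12.4 m^2
LAI = 5.27

5.27


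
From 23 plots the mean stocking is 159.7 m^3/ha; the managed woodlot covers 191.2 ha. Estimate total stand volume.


Formula: Total Volume = Mean Volume per ha * Total Area
Total Volume = 159.7 m^3/ha * 191.2 ha
Total Volume = 30535 m^3

30535


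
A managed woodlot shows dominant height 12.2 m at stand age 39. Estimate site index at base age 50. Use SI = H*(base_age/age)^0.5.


Formula: SI = H_dom * (base_age / age)^0.5
Age ratio = 50 / 39 = 1.28205
sqrt(age_ratio) = 1.13228
SI = 12.2 * 1.13228 = 13.8 m

13.8


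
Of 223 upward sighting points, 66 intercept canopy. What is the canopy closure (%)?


Formula: Canopy closure = covered points / total points * 100
Closure = 66 / 223 * 100
Closure = 0.296 * 100 = 29.6%

29.6


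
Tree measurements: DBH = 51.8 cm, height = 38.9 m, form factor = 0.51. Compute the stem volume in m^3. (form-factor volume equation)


Formula: V = pi * (DBH/200)^2 * H * ff
Radius = DBH/200 = 51.8/200 = 0.259 m
Radius^2 = 0.259^2 = 0.067081 m^2
V = pi * 0.067081 * 38.9 * 0.51
V = 4.181 m^3

4.181


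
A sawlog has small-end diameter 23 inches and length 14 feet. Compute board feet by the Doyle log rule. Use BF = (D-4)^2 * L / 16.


Doyle: BF = (D - 4)^2 * L / 16
Adjusted diameter = 23 - 4 = 19 in
(D-4)^2 = 19^2 = 361
BF = 361 * 14 / 16 = 316 BF

316


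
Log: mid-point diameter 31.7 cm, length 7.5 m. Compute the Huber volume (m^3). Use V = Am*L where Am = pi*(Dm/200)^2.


Huber: V = Am * L,  Am = pi*(Dm/200)^2
Am = pi*(31.7/200)^2 = 0.078924 m^2
V = 0.078924*7.5 = 0.5919 m^3

0.5919


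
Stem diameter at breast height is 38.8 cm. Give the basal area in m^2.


Formula: BA = pi * (DBH/2)^2 / 10000  (cm^2 to m^2)
Radius = DBH/2 = 38.8/2 = 19.4 cm
BA = pi * 19.4^2 / 10000
   = 1182.3698 cm^2 / 10000
   = 0.1182 m^2

0.1182


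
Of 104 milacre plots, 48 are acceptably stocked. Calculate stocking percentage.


Formula: Stocking % = stocked plots / total plots * 100
Stocking = 48 / 104 * 100
Stocking = 0.4615 * 100 = 46.2%

46.2


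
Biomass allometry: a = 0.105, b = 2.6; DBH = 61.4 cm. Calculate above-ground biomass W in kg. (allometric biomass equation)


Formula: W = a * DBH^b  (allometric power law)
DBH^b = 61.4^2.6 = 44590.03
W = 0.105 * 44590.03 = 4682.0 kg

4682.0


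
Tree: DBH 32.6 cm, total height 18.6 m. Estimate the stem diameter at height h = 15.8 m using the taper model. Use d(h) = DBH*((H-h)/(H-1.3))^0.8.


Taper: d(h) = DBH * ((H - h) / (H - 1.3))^0.8
Numerator = H - h = 18.6 - 15.8 = 2.8 m
Denominator = H - 1.3 = 18.6 - 1.3 = 17.3 m
Ratio = 2.8 / 17.3 = 0.16185
d = 32.6 * 0.16185^0.8 = 7.6 cm

7.6


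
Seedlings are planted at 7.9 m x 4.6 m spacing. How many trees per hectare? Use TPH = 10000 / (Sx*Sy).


Formula: TPH = 10000 m^2/ha / (spacing_x * spacing_y)
Area per tree = 7.9 m * 4.6 m = 36.34 m^2
TPH = 10000 / 36.34 = 275 trees/ha

275


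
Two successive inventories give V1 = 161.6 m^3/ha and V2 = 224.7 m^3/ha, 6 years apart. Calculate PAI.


Formula: PAI = (V_T2 - V_T1) / (T2 - T1)
Volume increment = 224.7 - 161.6 = 63.1 m^3/ha
PAI = 63.1 / 6 = 10.52 m^3/ha/year

10.52


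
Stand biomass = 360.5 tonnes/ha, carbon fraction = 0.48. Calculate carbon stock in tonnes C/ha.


Formula: Carbon Stock = Biomass * Carbon Fraction
C = 360.5 t/ha * 0.48
C = 173.0 t C/ha

173.0


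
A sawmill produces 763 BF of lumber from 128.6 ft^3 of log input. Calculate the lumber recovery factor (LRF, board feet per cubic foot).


Formula: LRF = Lumber Output (BF) / Log Input (ft^3)
LRF = 763 BF / 128.6 ft^3
LRF = 5.93 BF/ft^3

5.93


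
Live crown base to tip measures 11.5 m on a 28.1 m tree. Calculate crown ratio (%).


Formula: Crown Ratio = (Crown Length / Total Height) * 100
CR = (11.5 m / 28.1 m) * 100
CR = 0.4093 * 100 = 40.9%

40.9


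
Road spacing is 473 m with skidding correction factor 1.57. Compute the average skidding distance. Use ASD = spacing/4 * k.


Formula: ASD = (spacing / 4) * correction
Uncorrected distance = spacing / 4 = 473 / 4 = 118.25 m
ASD = 118.25 * 1.57 = 186 m

186


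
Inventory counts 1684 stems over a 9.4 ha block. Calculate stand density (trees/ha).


Formula: Stand Density = N_trees / Area_ha
Density = 1684 trees / 9.4 ha
Density = 179 trees/ha

179


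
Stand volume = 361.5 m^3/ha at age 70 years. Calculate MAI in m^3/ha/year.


Formula: MAI = Total Volume / Stand Age
MAI = 361.5 m^3/ha / 70 years
MAI = 5.16 m^3/ha/year

5.16


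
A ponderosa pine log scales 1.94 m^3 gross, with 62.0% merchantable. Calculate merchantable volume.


Formula: MV = V_total * (merchantable_pct / 100)
Merchantable fraction = 62.0% / 100 = 0.62
MV = 1.94 m^3 * 0.62 = 1.203 m^3

1.203


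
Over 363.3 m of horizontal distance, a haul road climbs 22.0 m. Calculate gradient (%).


Formula: Gradient = rise / run * 100
Gradient = 22.0 / 363.3 * 100 = 6.1%

6.1


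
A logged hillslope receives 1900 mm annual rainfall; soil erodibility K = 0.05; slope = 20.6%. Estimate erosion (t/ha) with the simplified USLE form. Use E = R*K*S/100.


Formula: E = R * K * S / 100  (simplified USLE)
R * K = 1900 * 0.05 = 95.0
E = 95.0 * 20.6 / 100 = 19.57 t/ha

19.57


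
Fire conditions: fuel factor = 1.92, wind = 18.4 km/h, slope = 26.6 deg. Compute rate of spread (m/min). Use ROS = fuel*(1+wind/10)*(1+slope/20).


Formula: ROS = fuel * (1 + wind/10) * (1 + slope/20)
Wind factor = 1 + 18.4/10 = 2.84
Slope factor = 1 + 26.6/20 = 2.33
ROS = 1.92 * 2.84 * 2.33 = 12.71 m/min

12.71


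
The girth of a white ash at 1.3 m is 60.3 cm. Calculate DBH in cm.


Formula: DBH = C / pi
DBH = 60.3 / pi
pi = 3.14159...
DBH = 19.2 cm

19.2


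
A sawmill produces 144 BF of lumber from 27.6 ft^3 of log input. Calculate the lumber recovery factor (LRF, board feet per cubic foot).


Formula: LRF = Lumber Output (BF) / Log Input (ft^3)
LRF = 144 BF / 27.6 ft^3
LRF = 5.22 BF/ft^3

5.22


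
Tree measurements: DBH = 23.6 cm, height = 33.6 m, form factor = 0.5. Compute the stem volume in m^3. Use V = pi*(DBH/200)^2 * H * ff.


Formula: V = pi * (DBH/200)^2 * H * ff
Radius = DBH/200 = 23.6/200 = 0.118 m
Radius^2 = 0.118^2 = 0.013924 m^2
V = pi * 0.013924 * 33.6 * 0.5
V = 0.735 m^3

0.735


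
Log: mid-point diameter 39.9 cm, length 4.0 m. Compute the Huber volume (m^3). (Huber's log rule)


Huber: V = Am * L,  Am = pi*(Dm/200)^2
Am = pi*(39.9/200)^2 = 0.125036 m^2
V = 0.125036*4.0 = 0.5001 m^3

0.5001


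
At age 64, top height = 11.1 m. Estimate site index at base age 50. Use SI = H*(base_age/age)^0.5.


Formula: SI = H_dom * (base_age / age)^0.5
Age ratio = 50 / 64 = 0.78125
sqrt(age_ratio) = 0.88388
SI = 11.1 * 0.88388 = 9.8 m

9.8


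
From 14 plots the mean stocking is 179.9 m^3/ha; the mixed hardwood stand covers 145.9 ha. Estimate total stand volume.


Formula: Total Volume = Mean Volume per ha * Total Area
Total Volume = 179.9 m^3/ha * 145.9 ha
Total Volume = 26247 m^3

26247


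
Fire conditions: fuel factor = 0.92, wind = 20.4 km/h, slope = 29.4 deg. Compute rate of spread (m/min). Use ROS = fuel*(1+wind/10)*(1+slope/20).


Formula: ROS = fuel * (1 + wind/10) * (1 + slope/20)
Wind factor = 1 + 20.4/10 = 3.04
Slope factor = 1 + 29.4/20 = 2.47
ROS = 0.92 * 3.04 * 2.47 = 6.91 m/min

6.91


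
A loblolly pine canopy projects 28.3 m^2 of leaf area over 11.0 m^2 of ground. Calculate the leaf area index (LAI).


Formula: LAI = total leaf area / ground area  (dimensionless)
LAI = 28.3 m^2 / 11.0 m^2
LAI = 2.57

2.57


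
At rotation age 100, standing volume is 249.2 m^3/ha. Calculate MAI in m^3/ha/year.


Formula: MAI = Total Volume / Stand Age
MAI = 249.2 m^3/ha / 100 years
MAI = 2.49 m^3/ha/year

2.49


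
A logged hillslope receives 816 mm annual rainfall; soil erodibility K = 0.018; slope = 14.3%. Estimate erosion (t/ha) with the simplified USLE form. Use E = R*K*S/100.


Formula: E = R * K * S / 100  (simplified USLE)
R * K = 816 * 0.018 = 14.688
E = 14.688 * 14.3 / 100 = 2.1 t/ha

2.1


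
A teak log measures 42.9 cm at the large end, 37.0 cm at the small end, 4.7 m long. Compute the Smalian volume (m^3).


Smalian: V = (A1 + A2)/2 * L,  A = pi*(D/200)^2
A1 = pi*(42.9/200)^2 = 0.144545 m^2
A2 = pi*(37.0/200)^2 = 0.107521 m^2
V = (0.144545+0.107521)/2*4.7 = 0.5924 m^3

0.5924


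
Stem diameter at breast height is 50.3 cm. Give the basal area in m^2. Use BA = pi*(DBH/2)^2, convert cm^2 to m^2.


Formula: BA = pi * (DBH/2)^2 / 10000  (cm^2 to m^2)
Radius = DBH/2 = 50.3/2 = 25.15 cm
BA = pi * 25.15^2 / 10000
   = 1987.128 cm^2 / 10000
   = 0.1987 m^2

0.1987


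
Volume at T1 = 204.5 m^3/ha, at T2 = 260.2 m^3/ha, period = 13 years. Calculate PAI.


Formula: PAI = (V_T2 - V_T1) / (T2 - T1)
Volume increment = 260.2 - 204.5 = 55.7 m^3/ha
PAI = 55.7 / 13 = 4.28 m^3/ha/year

4.28


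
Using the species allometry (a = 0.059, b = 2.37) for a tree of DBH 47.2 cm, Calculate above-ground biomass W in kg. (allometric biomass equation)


Formula: W = a * DBH^b  (allometric power law)
DBH^b = 47.2^2.37 = 9273.4757
W = 0.059 * 9273.4757 = 547.1 kg

547.1


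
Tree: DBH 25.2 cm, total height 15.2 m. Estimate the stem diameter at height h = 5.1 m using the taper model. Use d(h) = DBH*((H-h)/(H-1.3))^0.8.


Taper: d(h) = DBH * ((H - h) / (H - 1.3))^0.8
Numerator = H - h = 15.2 - 5.1 = 10.1 m
Denominator = H - 1.3 = 15.2 - 1.3 = 13.9 m
Ratio = 10.1 / 13.9 = 0.72662
d = 25.2 * 0.72662^0.8 = 19.5 cm

19.5


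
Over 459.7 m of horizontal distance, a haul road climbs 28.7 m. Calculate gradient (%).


Formula: Gradient = rise / run * 100
Gradient = 28.7 / 459.7 * 100 = 6.2%

6.2


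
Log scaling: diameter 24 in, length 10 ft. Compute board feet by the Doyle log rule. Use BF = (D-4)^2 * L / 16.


Doyle: BF = (D - 4)^2 * L / 16
Adjusted diameter = 24 - 4 = 20 in
(D-4)^2 = 20^2 = 400
BF = 400 * 10 / 16 = 250 BF

250


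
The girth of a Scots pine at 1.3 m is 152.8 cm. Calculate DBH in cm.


Formula: DBH = C / pi
DBH = 152.8 / pi
pi = 3.14159...
DBH = 48.6 cm

48.6


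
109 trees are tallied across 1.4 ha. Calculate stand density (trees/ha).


Formula: Stand Density = N_trees / Area_ha
Density = 109 trees / 1.4 ha
Density = 78 trees/ha

78


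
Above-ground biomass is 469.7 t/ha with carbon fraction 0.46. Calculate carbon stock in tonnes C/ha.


Formula: Carbon Stock = Biomass * Carbon Fraction
C = 469.7 t/ha * 0.46
C = 216.1 t C/ha

216.1


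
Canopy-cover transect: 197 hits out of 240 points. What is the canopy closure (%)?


Formula: Canopy closure = covered points / total points * 100
Closure = 197 / 240 * 100
Closure = 0.8208 * 100 = 82.1%

82.1


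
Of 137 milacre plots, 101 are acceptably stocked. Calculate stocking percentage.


Formula: Stocking % = stocked plots / total plots * 100
Stocking = 101 / 137 * 100
Stocking = 0.7372 * 100 = 73.7%

73.7


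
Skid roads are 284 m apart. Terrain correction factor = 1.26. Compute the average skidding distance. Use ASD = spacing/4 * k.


Formula: ASD = (spacing / 4) * correction
Uncorrected distance = spacing / 4 = 284 / 4 = 71 m
ASD = 71 * 1.26 = 89 m

89


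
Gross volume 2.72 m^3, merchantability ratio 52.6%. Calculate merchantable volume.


Formula: MV = V_total * (merchantable_pct / 100)
Merchantable fraction = 52.6% / 100 = 0.526
MV = 2.72 m^3 * 0.526 = 1.431 m^3

1.431


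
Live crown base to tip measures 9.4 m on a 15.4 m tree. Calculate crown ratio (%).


Formula: Crown Ratio = (Crown Length / Total Height) * 100
CR = (9.4 m / 15.4 m) * 100
CR = 0.6104 * 100 = 61.0%

61.0


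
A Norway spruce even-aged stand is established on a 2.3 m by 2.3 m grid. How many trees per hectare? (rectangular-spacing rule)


Formula: TPH = 10000 m^2/ha / (spacing_x * spacing_y)
Area per tree = 2.3 m * 2.3 m = 5.29 m^2
TPH = 10000 / 5.29 = 1890 trees/ha

1890


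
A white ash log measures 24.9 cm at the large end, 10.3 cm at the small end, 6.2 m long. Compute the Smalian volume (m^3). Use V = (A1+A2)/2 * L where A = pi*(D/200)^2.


Smalian: V = (A1 + A2)/2 * L,  A = pi*(D/200)^2
A1 = pi*(24.9/200)^2 = 0.048695 m^2
A2 = pi*(10.3/200)^2 = 0.008332 m^2
V = (0.048695+0.008332)/2*6.2 = 0.1768 m^3

0.1768


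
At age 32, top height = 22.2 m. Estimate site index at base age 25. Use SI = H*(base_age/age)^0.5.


Formula: SI = H_dom * (base_age / age)^0.5
Age ratio = 25 / 32 = 0.78125
sqrt(age_ratio) = 0.88388
SI = 22.2 * 0.88388 = 19.6 m

19.6


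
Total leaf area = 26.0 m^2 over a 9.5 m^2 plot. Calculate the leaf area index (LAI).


Formula: LAI = total leaf area / ground area  (dimensionless)
LAI = 26.0 m^2 / 9.5 m^2
LAI = 2.74

2.74


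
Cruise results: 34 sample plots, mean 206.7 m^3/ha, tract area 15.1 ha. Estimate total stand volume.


Formula: Total Volume = Mean Volume per ha * Total Area
Total Volume = 206.7 m^3/ha * 15.1 ha
Total Volume = 3121 m^3

3121


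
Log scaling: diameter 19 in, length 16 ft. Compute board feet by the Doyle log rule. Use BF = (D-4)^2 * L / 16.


Doyle: BF = (D - 4)^2 * L / 16
Adjusted diameter = 19 - 4 = 15 in
(D-4)^2 = 15^2 = 225
BF = 225 * 16 / 16 = 225 BF

225


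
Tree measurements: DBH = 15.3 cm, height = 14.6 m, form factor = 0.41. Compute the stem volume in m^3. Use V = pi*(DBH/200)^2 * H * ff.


Formula: V = pi * (DBH/200)^2 * H * ff
Radius = DBH/200 = 15.3/200 = 0.0765 m
Radius^2 = 0.0765^2 = 0.00585225 m^2
V = pi * 0.00585225 * 14.6 * 0.41
V = 0.11 m^3

0.11


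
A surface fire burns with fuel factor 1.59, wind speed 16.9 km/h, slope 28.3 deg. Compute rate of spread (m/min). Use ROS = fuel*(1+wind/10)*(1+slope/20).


Formula: ROS = fuel * (1 + wind/10) * (1 + slope/20)
Wind factor = 1 + 16.9/10 = 2.69
Slope factor = 1 + 28.3/20 = 2.415
ROS = 1.59 * 2.69 * 2.415 = 10.33 m/min

10.33


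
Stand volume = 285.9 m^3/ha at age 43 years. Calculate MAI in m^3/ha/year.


Formula: MAI = Total Volume / Stand Age
MAI = 285.9 m^3/ha / 43 years
MAI = 6.65 m^3/ha/year

6.65


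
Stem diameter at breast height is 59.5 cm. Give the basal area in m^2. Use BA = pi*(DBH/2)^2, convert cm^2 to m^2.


Formula: BA = pi * (DBH/2)^2 / 10000  (cm^2 to m^2)
Radius = DBH/2 = 59.5/2 = 29.75 cm
BA = pi * 29.75^2 / 10000
   = 2780.5058 cm^2 / 10000
   = 0.2781 m^2

0.2781


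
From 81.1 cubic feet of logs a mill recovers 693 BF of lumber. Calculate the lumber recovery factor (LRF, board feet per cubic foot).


Formula: LRF = Lumber Output (BF) / Log Input (ft^3)
LRF = 693 BF / 81.1 ft^3
LRF = 8.55 BF/ft^3

8.55


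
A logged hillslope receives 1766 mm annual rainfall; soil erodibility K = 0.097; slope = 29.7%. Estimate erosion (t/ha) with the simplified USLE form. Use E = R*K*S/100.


Formula: E = R * K * S / 100  (simplified USLE)
R * K = 1766 * 0.097 = 171.302
E = 171.302 * 29.7 / 100 = 50.88 t/ha

50.88


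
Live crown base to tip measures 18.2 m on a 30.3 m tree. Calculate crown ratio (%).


Formula: Crown Ratio = (Crown Length / Total Height) * 100
CR = (18.2 m / 30.3 m) * 100
CR = 0.6007 * 100 = 60.1%

60.1


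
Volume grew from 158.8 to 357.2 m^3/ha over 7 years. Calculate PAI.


Formula: PAI = (V_T2 - V_T1) / (T2 - T1)
Volume increment = 357.2 - 158.8 = 198.4 m^3/ha
PAI = 198.4 / 7 = 28.34 m^3/ha/year

28.34


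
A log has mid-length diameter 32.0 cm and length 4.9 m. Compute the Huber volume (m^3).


Huber: V = Am * L,  Am = pi*(Dm/200)^2
Am = pi*(32.0/200)^2 = 0.080425 m^2
V = 0.080425*4.9 = 0.3941 m^3

0.3941


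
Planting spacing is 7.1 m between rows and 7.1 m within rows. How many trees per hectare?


Formula: TPH = 10000 m^2/ha / (spacing_x * spacing_y)
Area per tree = 7.1 m * 7.1 m = 50.41 m^2
TPH = 10000 / 50.41 = 198 trees/ha

198


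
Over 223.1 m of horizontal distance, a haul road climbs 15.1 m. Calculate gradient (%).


Formula: Gradient = rise / run * 100
Gradient = 15.1 / 223.1 * 100 = 6.8%

6.8


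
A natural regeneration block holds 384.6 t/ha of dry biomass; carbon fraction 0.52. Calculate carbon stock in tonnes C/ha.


Formula: Carbon Stock = Biomass * Carbon Fraction
C = 384.6 t/ha * 0.52
C = 200.0 t C/ha

200.0


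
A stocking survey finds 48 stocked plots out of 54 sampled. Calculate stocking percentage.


Formula: Stocking % = stocked plots / total plots * 100
Stocking = 48 / 54 * 100
Stocking = 0.8889 * 100 = 88.9%

88.9


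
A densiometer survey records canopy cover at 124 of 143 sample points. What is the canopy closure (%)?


Formula: Canopy closure = covered points / total points * 100
Closure = 124 / 143 * 100
Closure = 0.8671 * 100 = 86.7%

86.7


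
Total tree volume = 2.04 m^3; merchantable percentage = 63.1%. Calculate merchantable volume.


Formula: MV = V_total * (merchantable_pct / 100)
Merchantable fraction = 63.1% / 100 = 0.631
MV = 2.04 m^3 * 0.631 = 1.287 m^3

1.287


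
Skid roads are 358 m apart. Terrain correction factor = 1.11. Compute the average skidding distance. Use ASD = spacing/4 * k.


Formula: ASD = (spacing / 4) * correction
Uncorrected distance = spacing / 4 = 358 / 4 = 89.5 m
ASD = 89.5 * 1.11 = 99 m

99


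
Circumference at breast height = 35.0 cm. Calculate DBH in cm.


Formula: DBH = C / pi
DBH = 35.0 / pi
pi = 3.14159...
DBH = 11.1 cm

11.1


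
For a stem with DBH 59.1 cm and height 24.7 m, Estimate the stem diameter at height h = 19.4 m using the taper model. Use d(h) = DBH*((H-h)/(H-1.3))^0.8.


Taper: d(h) = DBH * ((H - h) / (H - 1.3))^0.8
Numerator = H - h = 24.7 - 19.4 = 5.3 m
Denominator = H - 1.3 = 24.7 - 1.3 = 23.4 m
Ratio = 5.3 / 23.4 = 0.2265
d = 59.1 * 0.2265^0.8 = 18.0 cm

18.0


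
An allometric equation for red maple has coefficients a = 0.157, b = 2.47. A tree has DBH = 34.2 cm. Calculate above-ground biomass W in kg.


Formula: W = a * DBH^b  (allometric power law)
DBH^b = 34.2^2.47 = 6152.3988
W = 0.157 * 6152.3988 = 965.9 kg

965.9


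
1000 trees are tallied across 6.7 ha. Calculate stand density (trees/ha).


Formula: Stand Density = N_trees / Area_ha
Density = 1000 trees / 6.7 ha
Density = 149 trees/ha

149


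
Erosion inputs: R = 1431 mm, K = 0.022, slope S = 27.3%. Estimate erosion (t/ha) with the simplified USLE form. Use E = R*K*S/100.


Formula: E = R * K * S / 100  (simplified USLE)
R * K = 1431 * 0.022 = 31.482
E = 31.482 * 27.3 / 100 = 8.59 t/ha

8.59


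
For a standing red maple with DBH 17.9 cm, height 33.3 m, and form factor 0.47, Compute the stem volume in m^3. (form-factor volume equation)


Formula: V = pi * (DBH/200)^2 * H * ff
Radius = DBH/200 = 17.9/200 = 0.0895 m
Radius^2 = 0.0895^2 = 0.00801025 m^2
V = pi * 0.00801025 * 33.3 * 0.47
V = 0.394 m^3

0.394


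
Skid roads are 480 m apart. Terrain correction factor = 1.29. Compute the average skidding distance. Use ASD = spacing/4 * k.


Formula: ASD = (spacing / 4) * correction
Uncorrected distance = spacing / 4 = 480 / 4 = 120 m
ASD = 120 * 1.29 = 155 m

155


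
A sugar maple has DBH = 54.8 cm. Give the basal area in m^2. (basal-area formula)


Formula: BA = pi * (DBH/2)^2 / 10000  (cm^2 to m^2)
Radius = DBH/2 = 54.8/2 = 27.4 cm
BA = pi * 27.4^2 / 10000
   = 2358.5821 cm^2 / 10000
   = 0.2359 m^2

0.2359


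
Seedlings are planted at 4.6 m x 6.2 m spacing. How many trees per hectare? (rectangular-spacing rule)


Formula: TPH = 10000 m^2/ha / (spacing_x * spacing_y)
Area per tree = 4.6 m * 6.2 m = 28.52 m^2
TPH = 10000 / 28.52 = 351 trees/ha

351


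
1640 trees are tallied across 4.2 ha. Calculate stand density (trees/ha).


Formula: Stand Density = N_trees / Area_ha
Density = 1640 trees / 4.2 ha
Density = 390 trees/ha

390


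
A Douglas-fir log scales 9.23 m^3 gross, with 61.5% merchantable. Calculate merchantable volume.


Formula: MV = V_total * (merchantable_pct / 100)
Merchantable fraction = 61.5% / 100 = 0.615
MV = 9.23 m^3 * 0.615 = 5.676 m^3

5.676


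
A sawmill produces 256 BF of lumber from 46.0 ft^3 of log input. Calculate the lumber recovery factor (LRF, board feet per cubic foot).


Formula: LRF = Lumber Output (BF) / Log Input (ft^3)
LRF = 256 BF / 46.0 ft^3
LRF = 5.57 BF/ft^3

5.57


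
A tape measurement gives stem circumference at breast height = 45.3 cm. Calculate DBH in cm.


Formula: DBH = C / pi
DBH = 45.3 / pi
pi = 3.14159...
DBH = 14.4 cm

14.4


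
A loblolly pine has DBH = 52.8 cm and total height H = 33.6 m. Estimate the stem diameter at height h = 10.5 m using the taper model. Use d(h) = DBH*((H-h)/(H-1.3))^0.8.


Taper: d(h) = DBH * ((H - h) / (H - 1.3))^0.8
Numerator = H - h = 33.6 - 10.5 = 23.1 m
Denominator = H - 1.3 = 33.6 - 1.3 = 32.3 m
Ratio = 23.1 / 32.3 = 0.71517
d = 52.8 * 0.71517^0.8 = 40.4 cm

40.4


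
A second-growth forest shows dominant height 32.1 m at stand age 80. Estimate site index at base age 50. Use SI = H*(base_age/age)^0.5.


Formula: SI = H_dom * (base_age / age)^0.5
Age ratio = 50 / 80 = 0.625
sqrt(age_ratio) = 0.79057
SI = 32.1 * 0.79057 = 25.4 m

25.4


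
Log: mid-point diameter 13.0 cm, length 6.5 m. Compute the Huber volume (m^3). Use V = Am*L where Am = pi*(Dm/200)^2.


Huber: V = Am * L,  Am = pi*(Dm/200)^2
Am = pi*(13.0/200)^2 = 0.013273 m^2
V = 0.013273*6.5 = 0.0863 m^3

0.0863


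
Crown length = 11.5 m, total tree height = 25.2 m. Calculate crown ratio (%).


Formula: Crown Ratio = (Crown Length / Total Height) * 100
CR = (11.5 m / 25.2 m) * 100
CR = 0.4563 * 100 = 45.6%

45.6


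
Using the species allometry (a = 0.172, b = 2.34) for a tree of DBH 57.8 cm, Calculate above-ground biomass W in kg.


Formula: W = a * DBH^b  (allometric power law)
DBH^b = 57.8^2.34 = 13271.229
W = 0.172 * 13271.229 = 2282.7 kg

2282.7


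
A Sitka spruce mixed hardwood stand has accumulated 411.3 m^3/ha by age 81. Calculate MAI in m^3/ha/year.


Formula: MAI = Total Volume / Stand Age
MAI = 411.3 m^3/ha / 81 years
MAI = 5.08 m^3/ha/year

5.08


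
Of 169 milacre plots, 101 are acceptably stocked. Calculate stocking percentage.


Formula: Stocking % = stocked plots / total plots * 100
Stocking = 101 / 169 * 100
Stocking = 0.5976 * 100 = 59.8%

59.8


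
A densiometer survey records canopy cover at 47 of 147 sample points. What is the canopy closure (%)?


Formula: Canopy closure = covered points / total points * 100
Closure = 47 / 147 * 100
Closure = 0.3197 * 100 = 32.0%

32.0


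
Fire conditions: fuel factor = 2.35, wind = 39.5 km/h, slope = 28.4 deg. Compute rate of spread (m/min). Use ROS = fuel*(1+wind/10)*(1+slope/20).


Formula: ROS = fuel * (1 + wind/10) * (1 + slope/20)
Wind factor = 1 + 39.5/10 = 4.95
Slope factor = 1 + 28.4/20 = 2.42
ROS = 2.35 * 4.95 * 2.42 = 28.15 m/min

28.15


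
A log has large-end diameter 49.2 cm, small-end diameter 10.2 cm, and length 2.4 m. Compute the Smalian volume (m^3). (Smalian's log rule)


Smalian: V = (A1 + A2)/2 * L,  A = pi*(D/200)^2
A1 = pi*(49.2/200)^2 = 0.190117 m^2
A2 = pi*(10.2/200)^2 = 0.008171 m^2
V = (0.190117+0.008171)/2*2.4 = 0.2379 m^3

0.2379


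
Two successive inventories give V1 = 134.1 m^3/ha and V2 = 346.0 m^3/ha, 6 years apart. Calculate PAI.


Formula: PAI = (V_T2 - V_T1) / (T2 - T1)
Volume increment = 346.0 - 134.1 = 211.9 m^3/ha
PAI = 211.9 / 6 = 35.32 m^3/ha/year

35.32


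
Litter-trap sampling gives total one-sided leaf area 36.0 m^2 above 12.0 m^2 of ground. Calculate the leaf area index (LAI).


Formula: LAI = total leaf area / ground area  (dimensionless)
LAI = 36.0 m^2 / 12.0 m^2
LAI = 3.0

3.0


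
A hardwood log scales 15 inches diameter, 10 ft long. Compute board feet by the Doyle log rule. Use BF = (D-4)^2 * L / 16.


Doyle: BF = (D - 4)^2 * L / 16
Adjusted diameter = 15 - 4 = 11 in
(D-4)^2 = 11^2 = 121
BF = 121 * 10 / 16 = 76 BF

76


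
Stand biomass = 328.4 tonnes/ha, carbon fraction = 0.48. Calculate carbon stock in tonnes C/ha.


Formula: Carbon Stock = Biomass * Carbon Fraction
C = 328.4 t/ha * 0.48
C = 157.6 t C/ha

157.6


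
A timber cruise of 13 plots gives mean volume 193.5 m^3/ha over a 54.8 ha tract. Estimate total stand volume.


Formula: Total Volume = Mean Volume per ha * Total Area
Total Volume = 193.5 m^3/ha * 54.8 ha
Total Volume = 10604 m^3

10604


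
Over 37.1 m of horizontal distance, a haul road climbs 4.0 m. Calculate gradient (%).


Formula: Gradient = rise / run * 100
Gradient = 4.0 / 37.1 * 100 = 10.8%

10.8


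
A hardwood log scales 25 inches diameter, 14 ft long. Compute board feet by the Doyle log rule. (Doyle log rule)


Doyle: BF = (D - 4)^2 * L / 16
Adjusted diameter = 25 - 4 = 21 in
(D-4)^2 = 21^2 = 441
BF = 441 * 14 / 16 = 386 BF

386


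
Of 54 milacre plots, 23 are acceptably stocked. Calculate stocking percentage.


Formula: Stocking % = stocked plots / total plots * 100
Stocking = 23 / 54 * 100
Stocking = 0.4259 * 100 = 42.6%

42.6


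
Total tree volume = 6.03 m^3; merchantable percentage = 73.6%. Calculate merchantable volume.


Formula: MV = V_total * (merchantable_pct / 100)
Merchantable fraction = 73.6% / 100 = 0.736
MV = 6.03 m^3 * 0.736 = 4.438 m^3

4.438


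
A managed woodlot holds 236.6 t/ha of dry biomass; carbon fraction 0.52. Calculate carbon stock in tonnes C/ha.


Formula: Carbon Stock = Biomass * Carbon Fraction
C = 236.6 t/ha * 0.52
C = 123.0 t C/ha

123.0


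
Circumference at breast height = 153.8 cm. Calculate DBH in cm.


Formula: DBH = C / pi
DBH = 153.8 / pi
pi = 3.14159...
DBH = 49.0 cm

49.0


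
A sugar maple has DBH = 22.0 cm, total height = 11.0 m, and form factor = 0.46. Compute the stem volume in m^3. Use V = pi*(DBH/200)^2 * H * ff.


Formula: V = pi * (DBH/200)^2 * H * ff
Radius = DBH/200 = 22.0/200 = 0.11 m
Radius^2 = 0.11^2 = 0.0121 m^2
V = pi * 0.0121 * 11.0 * 0.46
V = 0.192 m^3

0.192


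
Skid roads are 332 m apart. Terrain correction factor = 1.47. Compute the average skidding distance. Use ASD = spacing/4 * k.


Formula: ASD = (spacing / 4) * correction
Uncorrected distance = spacing / 4 = 332 / 4 = 83 m
ASD = 83 * 1.47 = 122 m

122


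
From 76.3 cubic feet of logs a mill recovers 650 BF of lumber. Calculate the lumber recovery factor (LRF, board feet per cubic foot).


Formula: LRF = Lumber Output (BF) / Log Input (ft^3)
LRF = 650 BF / 76.3 ft^3
LRF = 8.52 BF/ft^3

8.52


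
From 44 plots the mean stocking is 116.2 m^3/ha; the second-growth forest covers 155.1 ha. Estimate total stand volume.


Formula: Total Volume = Mean Volume per ha * Total Area
Total Volume = 116.2 m^3/ha * 155.1 ha
Total Volume = 18023 m^3

18023


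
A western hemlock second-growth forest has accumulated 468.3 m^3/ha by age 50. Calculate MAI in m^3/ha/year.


Formula: MAI = Total Volume / Stand Age
MAI = 468.3 m^3/ha / 50 years
MAI = 9.37 m^3/ha/year

9.37


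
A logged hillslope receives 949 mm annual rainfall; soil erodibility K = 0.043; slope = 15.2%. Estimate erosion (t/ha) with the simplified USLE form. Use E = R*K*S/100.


Formula: E = R * K * S / 100  (simplified USLE)
R * K = 949 * 0.043 = 40.807
E = 40.807 * 15.2 / 100 = 6.2 t/ha

6.2


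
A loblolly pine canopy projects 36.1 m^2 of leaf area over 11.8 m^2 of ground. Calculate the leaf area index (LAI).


Formula: LAI = total leaf area / ground area  (dimensionless)
LAI = 36.1 m^2 / 11.8 m^2
LAI = 3.06

3.06


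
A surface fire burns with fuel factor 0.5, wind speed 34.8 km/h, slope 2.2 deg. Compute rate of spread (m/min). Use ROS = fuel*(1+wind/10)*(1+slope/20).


Formula: ROS = fuel * (1 + wind/10) * (1 + slope/20)
Wind factor = 1 + 34.8/10 = 4.48
Slope factor = 1 + 2.2/20 = 1.11
ROS = 0.5 * 4.48 * 1.11 = 2.49 m/min

2.49


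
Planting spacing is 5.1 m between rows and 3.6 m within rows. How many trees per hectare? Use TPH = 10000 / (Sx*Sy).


Formula: TPH = 10000 m^2/ha / (spacing_x * spacing_y)
Area per tree = 5.1 m * 3.6 m = 18.36 m^2
TPH = 10000 / 18.36 = 545 trees/ha

545


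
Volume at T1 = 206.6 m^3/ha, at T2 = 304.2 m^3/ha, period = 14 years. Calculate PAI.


Formula: PAI = (V_T2 - V_T1) / (T2 - T1)
Volume increment = 304.2 - 206.6 = 97.6 m^3/ha
PAI = 97.6 / 14 = 6.97 m^3/ha/year

6.97


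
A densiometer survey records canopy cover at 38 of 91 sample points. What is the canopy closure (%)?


Formula: Canopy closure = covered points / total points * 100
Closure = 38 / 91 * 100
Closure = 0.4176 * 100 = 41.8%

41.8


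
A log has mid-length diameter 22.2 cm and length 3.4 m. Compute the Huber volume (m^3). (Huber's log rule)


Huber: V = Am * L,  Am = pi*(Dm/200)^2
Am = pi*(22.2/200)^2 = 0.038708 m^2
V = 0.038708*3.4 = 0.1316 m^3

0.1316


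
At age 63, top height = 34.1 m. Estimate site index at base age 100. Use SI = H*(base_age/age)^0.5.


Formula: SI = H_dom * (base_age / age)^0.5
Age ratio = 100 / 63 = 1.5873
sqrt(age_ratio) = 1.25988
SI = 34.1 * 1.25988 = 43.0 m

43.0


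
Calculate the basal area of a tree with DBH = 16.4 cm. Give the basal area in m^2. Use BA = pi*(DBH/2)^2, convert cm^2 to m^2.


Formula: BA = pi * (DBH/2)^2 / 10000  (cm^2 to m^2)
Radius = DBH/2 = 16.4/2 = 8.2 cm
BA = pi * 8.2^2 / 10000
   = 211.2407 cm^2 / 10000
   = 0.0211 m^2

0.0211


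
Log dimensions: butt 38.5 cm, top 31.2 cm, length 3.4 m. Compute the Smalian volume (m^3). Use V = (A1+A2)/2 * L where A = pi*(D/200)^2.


Smalian: V = (A1 + A2)/2 * L,  A = pi*(D/200)^2
A1 = pi*(38.5/200)^2 = 0.116416 m^2
A2 = pi*(31.2/200)^2 = 0.076454 m^2
V = (0.116416+0.076454)/2*3.4 = 0.3279 m^3

0.3279


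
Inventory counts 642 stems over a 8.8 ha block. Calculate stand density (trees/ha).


Formula: Stand Density = N_trees / Area_ha
Density = 642 trees / 8.8 ha
Density = 73 trees/ha

73


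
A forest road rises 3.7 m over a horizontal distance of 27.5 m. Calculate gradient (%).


Formula: Gradient = rise / run * 100
Gradient = 3.7 / 27.5 * 100 = 13.5%

13.5


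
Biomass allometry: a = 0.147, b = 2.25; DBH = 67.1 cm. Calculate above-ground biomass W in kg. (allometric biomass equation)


Formula: W = a * DBH^b  (allometric power law)
DBH^b = 67.1^2.25 = 12886.2238
W = 0.147 * 12886.2238 = 1894.3 kg

1894.3


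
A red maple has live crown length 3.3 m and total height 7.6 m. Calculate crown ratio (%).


Formula: Crown Ratio = (Crown Length / Total Height) * 100
CR = (3.3 m / 7.6 m) * 100
CR = 0.4342 * 100 = 43.4%

43.4


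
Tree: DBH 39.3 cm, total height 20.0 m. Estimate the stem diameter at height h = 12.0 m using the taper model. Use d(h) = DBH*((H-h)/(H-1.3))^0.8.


Taper: d(h) = DBH * ((H - h) / (H - 1.3))^0.8
Numerator = H - h = 20.0 - 12.0 = 8.0 m
Denominator = H - 1.3 = 20.0 - 1.3 = 18.7 m
Ratio = 8.0 / 18.7 = 0.42781
d = 39.3 * 0.42781^0.8 = 19.9 cm

19.9


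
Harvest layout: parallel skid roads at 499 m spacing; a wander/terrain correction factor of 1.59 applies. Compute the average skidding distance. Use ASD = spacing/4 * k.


Formula: ASD = (spacing / 4) * correction
Uncorrected distance = spacing / 4 = 499 / 4 = 124.75 m
ASD = 124.75 * 1.59 = 198 m

198


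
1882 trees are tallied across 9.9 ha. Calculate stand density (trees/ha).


Formula: Stand Density = N_trees / Area_ha
Density = 1882 trees / 9.9 ha
Density = 190 trees/ha

190


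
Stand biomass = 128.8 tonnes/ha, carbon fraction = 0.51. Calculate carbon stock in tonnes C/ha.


Formula: Carbon Stock = Biomass * Carbon Fraction
C = 128.8 t/ha * 0.51
C = 65.7 t C/ha

65.7


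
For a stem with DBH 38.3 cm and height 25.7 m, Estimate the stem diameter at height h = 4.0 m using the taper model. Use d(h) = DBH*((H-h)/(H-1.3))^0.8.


Taper: d(h) = DBH * ((H - h) / (H - 1.3))^0.8
Numerator = H - h = 25.7 - 4.0 = 21.7 m
Denominator = H - 1.3 = 25.7 - 1.3 = 24.4 m
Ratio = 21.7 / 24.4 = 0.88934
d = 38.3 * 0.88934^0.8 = 34.9 cm

34.9


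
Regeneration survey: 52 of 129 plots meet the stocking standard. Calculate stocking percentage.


Formula: Stocking % = stocked plots / total plots * 100
Stocking = 52 / 129 * 100
Stocking = 0.4031 * 100 = 40.3%

40.3


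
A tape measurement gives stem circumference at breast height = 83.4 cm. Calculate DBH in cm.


Formula: DBH = C / pi
DBH = 83.4 / pi
pi = 3.14159...
DBH = 26.5 cm

26.5


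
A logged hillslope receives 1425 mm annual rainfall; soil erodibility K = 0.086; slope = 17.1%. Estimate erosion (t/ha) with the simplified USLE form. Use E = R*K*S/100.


Formula: E = R * K * S / 100  (simplified USLE)
R * K = 1425 * 0.086 = 122.55
E = 122.55 * 17.1 / 100 = 20.96 t/ha

20.96


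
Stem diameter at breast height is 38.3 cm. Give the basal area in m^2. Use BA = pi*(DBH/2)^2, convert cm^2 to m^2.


Formula: BA = pi * (DBH/2)^2 / 10000  (cm^2 to m^2)
Radius = DBH/2 = 38.3/2 = 19.15 cm
BA = pi * 19.15^2 / 10000
   = 1152.0927 cm^2 / 10000
   = 0.1152 m^2

0.1152


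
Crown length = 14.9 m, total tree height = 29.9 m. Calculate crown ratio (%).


Formula: Crown Ratio = (Crown Length / Total Height) * 100
CR = (14.9 m / 29.9 m) * 100
CR = 0.4983 * 100 = 49.8%

49.8


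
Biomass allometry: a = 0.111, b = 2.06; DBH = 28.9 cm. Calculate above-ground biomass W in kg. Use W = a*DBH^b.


Formula: W = a * DBH^b  (allometric power law)
DBH^b = 28.9^2.06 = 1021.9968
W = 0.111 * 1021.9968 = 113.4 kg

113.4


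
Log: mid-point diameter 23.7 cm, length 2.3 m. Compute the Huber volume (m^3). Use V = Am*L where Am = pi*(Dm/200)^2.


Huber: V = Am * L,  Am = pi*(Dm/200)^2
Am = pi*(23.7/200)^2 = 0.044115 m^2
V = 0.044115*2.3 = 0.1015 m^3

0.1015


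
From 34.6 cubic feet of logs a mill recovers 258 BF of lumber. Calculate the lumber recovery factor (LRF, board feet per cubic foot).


Formula: LRF = Lumber Output (BF) / Log Input (ft^3)
LRF = 258 BF / 34.6 ft^3
LRF = 7.46 BF/ft^3

7.46


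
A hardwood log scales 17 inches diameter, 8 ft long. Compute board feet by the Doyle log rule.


Doyle: BF = (D - 4)^2 * L / 16
Adjusted diameter = 17 - 4 = 13 in
(D-4)^2 = 13^2 = 169
BF = 169 * 8 / 16 = 85 BF

85


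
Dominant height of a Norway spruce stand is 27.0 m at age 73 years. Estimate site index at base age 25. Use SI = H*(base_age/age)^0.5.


Formula: SI = H_dom * (base_age / age)^0.5
Age ratio = 25 / 73 = 0.34247
sqrt(age_ratio) = 0.58521
SI = 27.0 * 0.58521 = 15.8 m

15.8


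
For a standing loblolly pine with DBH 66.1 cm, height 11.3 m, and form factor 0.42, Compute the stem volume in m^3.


Formula: V = pi * (DBH/200)^2 * H * ff
Radius = DBH/200 = 66.1/200 = 0.3305 m
Radius^2 = 0.3305^2 = 0.10923025 m^2
V = pi * 0.10923025 * 11.3 * 0.42
V = 1.629 m^3

1.629


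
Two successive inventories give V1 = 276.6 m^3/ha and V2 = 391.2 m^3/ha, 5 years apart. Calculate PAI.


Formula: PAI = (V_T2 - V_T1) / (T2 - T1)
Volume increment = 391.2 - 276.6 = 114.6 m^3/ha
PAI = 114.6 / 5 = 22.92 m^3/ha/year

22.92
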